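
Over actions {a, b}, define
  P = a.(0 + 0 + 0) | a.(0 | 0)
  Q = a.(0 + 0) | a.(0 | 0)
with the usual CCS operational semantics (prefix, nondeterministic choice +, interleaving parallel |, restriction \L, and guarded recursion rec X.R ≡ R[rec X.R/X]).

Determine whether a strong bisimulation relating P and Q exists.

bisimilar

P's transition system — 4 states:
  p0 = a.(0 + 0 + 0) | a.(0 | 0) → --a--▸ p1, --a--▸ p2
  p1 = (0 + 0 + 0) | a.(0 | 0) → --a--▸ p3
  p2 = a.(0 + 0 + 0) | (0 | 0) → --a--▸ p3
  p3 = (0 + 0 + 0) | (0 | 0) → (no moves)
Q's transition system — 4 states:
  q0 = a.(0 + 0) | a.(0 | 0) → --a--▸ q1, --a--▸ q2
  q1 = (0 + 0) | a.(0 | 0) → --a--▸ q3
  q2 = a.(0 + 0) | (0 | 0) → --a--▸ q3
  q3 = (0 + 0) | (0 | 0) → (no moves)
Bisimilarity quotient blocks:
  B0 = {p0, q0}
  B1 = {p1, p2, q1, q2}
  B2 = {p3, q3}
p0 ∈ B0, q0 ∈ B0 → same block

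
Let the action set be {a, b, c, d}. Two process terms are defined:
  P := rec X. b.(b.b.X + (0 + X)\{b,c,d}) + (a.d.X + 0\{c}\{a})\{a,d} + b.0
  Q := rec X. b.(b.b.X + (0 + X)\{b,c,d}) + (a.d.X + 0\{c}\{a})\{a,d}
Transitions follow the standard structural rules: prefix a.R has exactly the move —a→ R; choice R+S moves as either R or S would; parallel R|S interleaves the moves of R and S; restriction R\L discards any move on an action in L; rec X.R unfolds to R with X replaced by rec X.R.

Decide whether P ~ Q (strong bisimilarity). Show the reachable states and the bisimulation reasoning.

LTS(P): 4 reachable states
  u0 = rec X. b.(b.b.X + (0 + X)\{b,c,d}) + (a.d.X + 0\{c}\{a})\{a,d} + b.0 ⊢ -b-> u1, -b-> u2
  u1 = 0 ⊢ (no moves)
  u2 = b.b.(rec X. b.(b.b.X + (0 + X)\{b,c,d}) + (a.d.X + 0\{c}\{a})\{a,d} + b.0) + (0 + (rec X. b.(b.b.X + (0 + X)\{b,c,d}) + (a.d.X + 0\{c}\{a})\{a,d} + b.0))\{b,c,d} ⊢ -b-> u3
  u3 = b.(rec X. b.(b.b.X + (0 + X)\{b,c,d}) + (a.d.X + 0\{c}\{a})\{a,d} + b.0) ⊢ -b-> u0
LTS(Q): 3 reachable states
  v0 = rec X. b.(b.b.X + (0 + X)\{b,c,d}) + (a.d.X + 0\{c}\{a})\{a,d} ⊢ -b-> v1
  v1 = b.b.(rec X. b.(b.b.X + (0 + X)\{b,c,d}) + (a.d.X + 0\{c}\{a})\{a,d}) + (0 + (rec X. b.(b.b.X + (0 + X)\{b,c,d}) + (a.d.X + 0\{c}\{a})\{a,d}))\{b,c,d} ⊢ -b-> v2
  v2 = b.(rec X. b.(b.b.X + (0 + X)\{b,c,d}) + (a.d.X + 0\{c}\{a})\{a,d}) ⊢ -b-> v0
Coarsest stable partition (strong bisimilarity classes):
  B0 = {u0}
  B1 = {u1}
  B2 = {u2}
  B3 = {u3}
  B4 = {v0, v1, v2}
u0 ∈ B0, v0 ∈ B4 → different blocks

not bisimilar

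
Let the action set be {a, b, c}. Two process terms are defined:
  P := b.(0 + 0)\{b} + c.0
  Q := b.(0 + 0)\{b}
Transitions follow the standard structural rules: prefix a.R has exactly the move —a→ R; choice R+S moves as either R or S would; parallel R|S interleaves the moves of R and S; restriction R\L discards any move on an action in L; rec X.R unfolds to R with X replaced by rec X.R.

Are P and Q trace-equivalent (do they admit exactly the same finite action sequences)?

NO — witness ⟨c⟩

LTS(P): 3 reachable states
  m0 = b.(0 + 0)\{b} + c.0 ⊢ -b-> m1, -c-> m2
  m1 = (0 + 0)\{b} ⊢ ∅
  m2 = 0 ⊢ ∅
LTS(Q): 2 reachable states
  n0 = b.(0 + 0)\{b} ⊢ -b-> n1
  n1 = (0 + 0)\{b} ⊢ ∅
Trace ⟨c⟩ through P, begin at {m0}:
  step 1 (c): {m2}
  P completes σ.
Trace ⟨c⟩ through Q, begin at {n0}:
  step 1 (c): no successor for Q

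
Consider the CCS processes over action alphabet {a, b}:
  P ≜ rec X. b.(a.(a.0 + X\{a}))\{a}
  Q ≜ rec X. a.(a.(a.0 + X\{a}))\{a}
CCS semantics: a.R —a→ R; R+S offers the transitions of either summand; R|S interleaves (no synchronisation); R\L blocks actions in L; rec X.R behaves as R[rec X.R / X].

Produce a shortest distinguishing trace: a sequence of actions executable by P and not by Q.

b

Reachable graph of P (2 states):
  s0 = rec X. b.(a.(a.0 + X\{a}))\{a} | -b-> s1
  s1 = (a.(a.0 + (rec X. b.(a.(a.0 + X\{a}))\{a})\{a}))\{a} | deadlocked
Reachable graph of Q (2 states):
  t0 = rec X. a.(a.(a.0 + X\{a}))\{a} | -a-> t1
  t1 = (a.(a.0 + (rec X. a.(a.(a.0 + X\{a}))\{a})\{a}))\{a} | deadlocked
Run σ = ⟨b⟩ on P: start {s0}
  [1] b ⇒ {s1}
  ✓ P
Run σ = ⟨b⟩ on Q: start {t0}
  [1] b ⇒ ∅  — Q cannot continue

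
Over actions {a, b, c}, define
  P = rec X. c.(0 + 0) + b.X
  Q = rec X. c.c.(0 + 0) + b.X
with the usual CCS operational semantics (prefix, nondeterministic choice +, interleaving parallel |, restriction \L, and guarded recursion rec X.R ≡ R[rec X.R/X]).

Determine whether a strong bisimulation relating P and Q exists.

LTS(P): 2 reachable states
  s0 = rec X. c.(0 + 0) + b.X → ··b··> s0, ··c··> s1
  s1 = 0 + 0 → stopped
LTS(Q): 3 reachable states
  t0 = rec X. c.c.(0 + 0) + b.X → ··b··> t0, ··c··> t1
  t1 = c.(0 + 0) → ··c··> t2
  t2 = 0 + 0 → stopped
Coarsest stable partition (strong bisimilarity classes):
  B0 = {s0}
  B1 = {s1, t2}
  B2 = {t0}
  B3 = {t1}
s0 ∈ B0, t0 ∈ B2 → different blocks

P ≁ Q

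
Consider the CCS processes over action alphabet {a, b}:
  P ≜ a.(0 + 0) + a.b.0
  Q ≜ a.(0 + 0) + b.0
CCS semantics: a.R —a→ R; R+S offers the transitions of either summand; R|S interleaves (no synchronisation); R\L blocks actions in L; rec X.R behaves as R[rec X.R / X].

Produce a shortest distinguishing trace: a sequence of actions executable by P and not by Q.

ab

Reachable graph of P (4 states):
  s0 = a.(0 + 0) + a.b.0 | ··a··> s1, ··a··> s2
  s1 = 0 + 0 | ·
  s2 = b.0 | ··b··> s3
  s3 = 0 | ·
Reachable graph of Q (3 states):
  t0 = a.(0 + 0) + b.0 | ··a··> t1, ··b··> t2
  t1 = 0 + 0 | ·
  t2 = 0 | ·
Executing ab from P (initial set {s0}):
  step 1 (a): {s1, s2}
  step 2 (b): {s3}
  P completes σ.
Executing ab from Q (initial set {t0}):
  step 1 (a): {t1}
  step 2 (b): ∅ (Q stuck)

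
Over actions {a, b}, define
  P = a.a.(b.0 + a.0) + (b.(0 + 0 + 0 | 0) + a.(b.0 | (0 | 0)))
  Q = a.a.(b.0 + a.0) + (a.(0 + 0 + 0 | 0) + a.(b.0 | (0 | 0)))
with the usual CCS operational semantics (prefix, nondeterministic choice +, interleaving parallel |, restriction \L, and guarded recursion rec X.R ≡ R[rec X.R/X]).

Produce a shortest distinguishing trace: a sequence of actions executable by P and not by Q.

b

P's transition system — 7 states:
  s0 = a.a.(b.0 + a.0) + (b.(0 + 0 + 0 | 0) + a.(b.0 | (0 | 0))) | ··a··> s1, ··a··> s2, ··b··> s3
  s1 = a.(b.0 + a.0) | ··a··> s4
  s2 = b.0 | (0 | 0) | ··b··> s5
  s3 = 0 + 0 + 0 | 0 | ·
  s4 = b.0 + a.0 | ··a··> s6, ··b··> s6
  s5 = 0 | (0 | 0) | ·
  s6 = 0 | ·
Q's transition system — 7 states:
  t0 = a.a.(b.0 + a.0) + (a.(0 + 0 + 0 | 0) + a.(b.0 | (0 | 0))) | ··a··> t1, ··a··> t2, ··a··> t3
  t1 = 0 + 0 + 0 | 0 | ·
  t2 = a.(b.0 + a.0) | ··a··> t4
  t3 = b.0 | (0 | 0) | ··b··> t5
  t4 = b.0 + a.0 | ··a··> t6, ··b··> t6
  t5 = 0 | (0 | 0) | ·
  t6 = 0 | ·
Run σ = ⟨b⟩ on P: start {s0}
  after b @ step 1: {s3}
  — P admits the full trace.
Run σ = ⟨b⟩ on Q: start {t0}
  after b @ step 1: ∅ (Q stuck)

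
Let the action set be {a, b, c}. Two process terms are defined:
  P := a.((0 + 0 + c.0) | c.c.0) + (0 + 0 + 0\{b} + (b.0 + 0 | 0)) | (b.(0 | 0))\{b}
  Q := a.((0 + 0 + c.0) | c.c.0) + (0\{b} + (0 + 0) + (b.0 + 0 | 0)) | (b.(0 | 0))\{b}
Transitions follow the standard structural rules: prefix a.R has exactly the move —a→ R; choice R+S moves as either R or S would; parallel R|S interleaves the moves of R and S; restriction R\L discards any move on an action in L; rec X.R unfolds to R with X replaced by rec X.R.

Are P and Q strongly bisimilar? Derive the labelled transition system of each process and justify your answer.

P's transition system — 8 states:
  m0 = a.((0 + 0 + c.0) | c.c.0) + (0 + 0 + 0\{b} + (b.0 + 0 | 0)) | (b.(0 | 0))\{b} → —a→ m1, —b→ m2
  m1 = (0 + 0 + c.0) | c.c.0 → —c→ m3, —c→ m4
  m2 = 0 | (b.(0 | 0))\{b} → stopped
  m3 = (0 + 0 + c.0) | c.0 → —c→ m5, —c→ m6
  m4 = 0 | c.c.0 → —c→ m6
  m5 = (0 + 0 + c.0) | 0 → —c→ m7
  m6 = 0 | c.0 → —c→ m7
  m7 = 0 | 0 → stopped
Q's transition system — 8 states:
  n0 = a.((0 + 0 + c.0) | c.c.0) + (0\{b} + (0 + 0) + (b.0 + 0 | 0)) | (b.(0 | 0))\{b} → —a→ n1, —b→ n2
  n1 = (0 + 0 + c.0) | c.c.0 → —c→ n3, —c→ n4
  n2 = 0 | (b.(0 | 0))\{b} → stopped
  n3 = (0 + 0 + c.0) | c.0 → —c→ n5, —c→ n6
  n4 = 0 | c.c.0 → —c→ n6
  n5 = (0 + 0 + c.0) | 0 → —c→ n7
  n6 = 0 | c.0 → —c→ n7
  n7 = 0 | 0 → stopped
Partition-refinement fixed point:
  B0 = {m0, n0}
  B1 = {m1, n1}
  B2 = {m3, m4, n3, n4}
  B3 = {m5, m6, n5, n6}
  B4 = {m2, m7, n2, n7}
m0 ∈ B0, n0 ∈ B0 → same block

YES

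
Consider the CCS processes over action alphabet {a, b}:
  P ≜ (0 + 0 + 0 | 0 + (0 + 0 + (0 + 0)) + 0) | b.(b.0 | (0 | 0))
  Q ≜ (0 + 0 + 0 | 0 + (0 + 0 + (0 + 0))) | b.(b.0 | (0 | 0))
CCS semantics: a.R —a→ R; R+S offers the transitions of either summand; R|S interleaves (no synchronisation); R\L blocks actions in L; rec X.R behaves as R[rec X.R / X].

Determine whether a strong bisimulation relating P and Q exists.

Reachable graph of P (3 states):
  s0 = (0 + 0 + 0 | 0 + (0 + 0 + (0 + 0)) + 0) | b.(b.0 | (0 | 0)) | —b→ s1
  s1 = (0 + 0 + 0 | 0 + (0 + 0 + (0 + 0)) + 0) | (b.0 | (0 | 0)) | —b→ s2
  s2 = (0 + 0 + 0 | 0 + (0 + 0 + (0 + 0)) + 0) | (0 | (0 | 0)) | stopped
Reachable graph of Q (3 states):
  t0 = (0 + 0 + 0 | 0 + (0 + 0 + (0 + 0))) | b.(b.0 | (0 | 0)) | —b→ t1
  t1 = (0 + 0 + 0 | 0 + (0 + 0 + (0 + 0))) | (b.0 | (0 | 0)) | —b→ t2
  t2 = (0 + 0 + 0 | 0 + (0 + 0 + (0 + 0))) | (0 | (0 | 0)) | stopped
Partition-refinement fixed point:
  B0 = {s0, t0}
  B1 = {s1, t1}
  B2 = {s2, t2}
s0 ∈ B0, t0 ∈ B0 → same block

YES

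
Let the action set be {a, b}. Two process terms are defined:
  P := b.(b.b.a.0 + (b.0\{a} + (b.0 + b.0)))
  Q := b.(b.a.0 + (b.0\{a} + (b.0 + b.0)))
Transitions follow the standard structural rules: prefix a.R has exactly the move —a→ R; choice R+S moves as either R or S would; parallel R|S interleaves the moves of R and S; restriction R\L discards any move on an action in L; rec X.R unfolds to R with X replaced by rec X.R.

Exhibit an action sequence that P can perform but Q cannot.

bbb

LTS(P): 6 reachable states
  p0 = b.(b.b.a.0 + (b.0\{a} + (b.0 + b.0))) | —b→ p1
  p1 = b.b.a.0 + (b.0\{a} + (b.0 + b.0)) | —b→ p2, —b→ p3, —b→ p4
  p2 = 0 | ∅
  p3 = 0\{a} | ∅
  p4 = b.a.0 | —b→ p5
  p5 = a.0 | —a→ p2
LTS(Q): 5 reachable states
  q0 = b.(b.a.0 + (b.0\{a} + (b.0 + b.0))) | —b→ q1
  q1 = b.a.0 + (b.0\{a} + (b.0 + b.0)) | —b→ q2, —b→ q3, —b→ q4
  q2 = 0 | ∅
  q3 = 0\{a} | ∅
  q4 = a.0 | —a→ q2
Run σ = ⟨bbb⟩ on P: start {p0}
  [1] b ⇒ {p1}
  [2] b ⇒ {p2, p3, p4}
  [3] b ⇒ {p5}
  P completes σ.
Run σ = ⟨bbb⟩ on Q: start {q0}
  [1] b ⇒ {q1}
  [2] b ⇒ {q2, q3, q4}
  [3] b ⇒ no successor for Q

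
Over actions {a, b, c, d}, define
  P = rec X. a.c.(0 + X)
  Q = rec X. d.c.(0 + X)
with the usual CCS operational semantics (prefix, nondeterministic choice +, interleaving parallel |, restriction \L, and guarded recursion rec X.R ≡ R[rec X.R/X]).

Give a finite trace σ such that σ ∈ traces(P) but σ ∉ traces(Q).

LTS(P): 3 reachable states
  s0 = rec X. a.c.(0 + X) ⊢ --a--▸ s1
  s1 = c.(0 + (rec X. a.c.(0 + X))) ⊢ --c--▸ s2
  s2 = 0 + (rec X. a.c.(0 + X)) ⊢ --a--▸ s1
LTS(Q): 3 reachable states
  t0 = rec X. d.c.(0 + X) ⊢ --d--▸ t1
  t1 = c.(0 + (rec X. d.c.(0 + X))) ⊢ --c--▸ t2
  t2 = 0 + (rec X. d.c.(0 + X)) ⊢ --d--▸ t1
Trace ⟨a⟩ through P, begin at {s0}:
  step 1 (a): {s1}
  — P admits the full trace.
Trace ⟨a⟩ through Q, begin at {t0}:
  step 1 (a): ∅ (Q stuck)

a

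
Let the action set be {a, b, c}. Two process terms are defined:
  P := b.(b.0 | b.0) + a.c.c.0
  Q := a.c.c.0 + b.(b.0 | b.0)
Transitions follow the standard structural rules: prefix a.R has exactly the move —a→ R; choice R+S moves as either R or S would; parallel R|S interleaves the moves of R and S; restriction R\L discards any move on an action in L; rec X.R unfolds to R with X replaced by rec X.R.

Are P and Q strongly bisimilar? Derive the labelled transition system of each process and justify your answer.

LTS(P): 8 reachable states
  u0 = b.(b.0 | b.0) + a.c.c.0 → =a=> u1, =b=> u2
  u1 = c.c.0 → =c=> u3
  u2 = b.0 | b.0 → =b=> u4, =b=> u5
  u3 = c.0 → =c=> u6
  u4 = 0 | b.0 → =b=> u7
  u5 = b.0 | 0 → =b=> u7
  u6 = 0 → deadlocked
  u7 = 0 | 0 → deadlocked
LTS(Q): 8 reachable states
  v0 = a.c.c.0 + b.(b.0 | b.0) → =a=> v1, =b=> v2
  v1 = c.c.0 → =c=> v3
  v2 = b.0 | b.0 → =b=> v4, =b=> v5
  v3 = c.0 → =c=> v6
  v4 = 0 | b.0 → =b=> v7
  v5 = b.0 | 0 → =b=> v7
  v6 = 0 → deadlocked
  v7 = 0 | 0 → deadlocked
Coarsest stable partition (strong bisimilarity classes):
  B0 = {u0, v0}
  B1 = {u1, v1}
  B2 = {u3, v3}
  B3 = {u6, u7, v6, v7}
  B4 = {u2, v2}
  B5 = {u4, u5, v4, v5}
u0 ∈ B0, v0 ∈ B0 → same block

bisimilar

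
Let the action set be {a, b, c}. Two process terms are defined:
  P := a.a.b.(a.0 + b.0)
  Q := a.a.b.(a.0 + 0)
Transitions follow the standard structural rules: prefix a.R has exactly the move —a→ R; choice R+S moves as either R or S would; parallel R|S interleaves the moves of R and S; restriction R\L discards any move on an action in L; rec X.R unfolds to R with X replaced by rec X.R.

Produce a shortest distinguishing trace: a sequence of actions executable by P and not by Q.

aabb

LTS(P): 5 reachable states
  p0 = a.a.b.(a.0 + b.0) :: ··a··> p1
  p1 = a.b.(a.0 + b.0) :: ··a··> p2
  p2 = b.(a.0 + b.0) :: ··b··> p3
  p3 = a.0 + b.0 :: ··a··> p4, ··b··> p4
  p4 = 0 :: ·
LTS(Q): 5 reachable states
  q0 = a.a.b.(a.0 + 0) :: ··a··> q1
  q1 = a.b.(a.0 + 0) :: ··a··> q2
  q2 = b.(a.0 + 0) :: ··b··> q3
  q3 = a.0 + 0 :: ··a··> q4
  q4 = 0 :: ·
Trace ⟨aabb⟩ through P, begin at {p0}:
  after a @ step 1: {p1}
  after a @ step 2: {p2}
  after b @ step 3: {p3}
  after b @ step 4: {p4}
  — P admits the full trace.
Trace ⟨aabb⟩ through Q, begin at {q0}:
  after a @ step 1: {q1}
  after a @ step 2: {q2}
  after b @ step 3: {q3}
  after b @ step 4: ∅ (Q stuck)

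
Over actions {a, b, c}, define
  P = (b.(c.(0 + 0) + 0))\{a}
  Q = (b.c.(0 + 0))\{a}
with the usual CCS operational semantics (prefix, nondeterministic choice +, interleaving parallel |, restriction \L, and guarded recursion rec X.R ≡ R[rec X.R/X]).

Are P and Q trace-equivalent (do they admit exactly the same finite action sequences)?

traces(P) = traces(Q)

P's transition system — 3 states:
  u0 = (b.(c.(0 + 0) + 0))\{a} ⊢ ··b··> u1
  u1 = (c.(0 + 0) + 0)\{a} ⊢ ··c··> u2
  u2 = (0 + 0)\{a} ⊢ (no moves)
Q's transition system — 3 states:
  v0 = (b.c.(0 + 0))\{a} ⊢ ··b··> v1
  v1 = (c.(0 + 0))\{a} ⊢ ··c··> v2
  v2 = (0 + 0)\{a} ⊢ (no moves)
Bisimilarity quotient blocks:
  B0 = {u0, v0}
  B1 = {u1, v1}
  B2 = {u2, v2}
u0 ∈ B0, v0 ∈ B0 → same block
Bisimilar ⇒ trace-equivalent.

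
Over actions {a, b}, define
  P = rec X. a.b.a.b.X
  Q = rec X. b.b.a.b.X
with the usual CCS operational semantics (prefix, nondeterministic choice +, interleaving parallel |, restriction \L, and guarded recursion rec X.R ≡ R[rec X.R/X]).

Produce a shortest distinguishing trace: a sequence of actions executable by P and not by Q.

a

LTS(P): 4 reachable states
  s0 = rec X. a.b.a.b.X has moves —a→ s1
  s1 = b.a.b.(rec X. a.b.a.b.X) has moves —b→ s2
  s2 = a.b.(rec X. a.b.a.b.X) has moves —a→ s3
  s3 = b.(rec X. a.b.a.b.X) has moves —b→ s0
LTS(Q): 4 reachable states
  t0 = rec X. b.b.a.b.X has moves —b→ t1
  t1 = b.a.b.(rec X. b.b.a.b.X) has moves —b→ t2
  t2 = a.b.(rec X. b.b.a.b.X) has moves —a→ t3
  t3 = b.(rec X. b.b.a.b.X) has moves —b→ t0
Trace ⟨a⟩ through P, begin at {s0}:
  after a @ step 1: {s1}
  P completes σ.
Trace ⟨a⟩ through Q, begin at {t0}:
  after a @ step 1: ∅  — Q cannot continue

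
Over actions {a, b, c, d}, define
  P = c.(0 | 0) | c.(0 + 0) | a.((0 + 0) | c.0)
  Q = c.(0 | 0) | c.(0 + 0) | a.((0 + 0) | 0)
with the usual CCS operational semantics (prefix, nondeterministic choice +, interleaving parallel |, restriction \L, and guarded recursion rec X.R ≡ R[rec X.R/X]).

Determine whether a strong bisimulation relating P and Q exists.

P ≁ Q

P's transition system — 12 states:
  s0 = c.(0 | 0) | c.(0 + 0) | a.((0 + 0) | c.0) has moves —a→ s1, —c→ s2, —c→ s3
  s1 = c.(0 | 0) | c.(0 + 0) | ((0 + 0) | c.0) has moves —c→ s4, —c→ s5, —c→ s6
  s2 = 0 | 0 | c.(0 + 0) | a.((0 + 0) | c.0) has moves —a→ s4, —c→ s7
  s3 = c.(0 | 0) | (0 + 0) | a.((0 + 0) | c.0) has moves —a→ s5, —c→ s7
  s4 = 0 | 0 | c.(0 + 0) | ((0 + 0) | c.0) has moves —c→ s8, —c→ s9
  s5 = c.(0 | 0) | (0 + 0) | ((0 + 0) | c.0) has moves —c→ s10, —c→ s8
  s6 = c.(0 | 0) | c.(0 + 0) | ((0 + 0) | 0) has moves —c→ s10, —c→ s9
  s7 = 0 | 0 | (0 + 0) | a.((0 + 0) | c.0) has moves —a→ s8
  s8 = 0 | 0 | (0 + 0) | ((0 + 0) | c.0) has moves —c→ s11
  s9 = 0 | 0 | c.(0 + 0) | ((0 + 0) | 0) has moves —c→ s11
  s10 = c.(0 | 0) | (0 + 0) | ((0 + 0) | 0) has moves —c→ s11
  s11 = 0 | 0 | (0 + 0) | ((0 + 0) | 0) has moves (no moves)
Q's transition system — 8 states:
  t0 = c.(0 | 0) | c.(0 + 0) | a.((0 + 0) | 0) has moves —a→ t1, —c→ t2, —c→ t3
  t1 = c.(0 | 0) | c.(0 + 0) | ((0 + 0) | 0) has moves —c→ t4, —c→ t5
  t2 = 0 | 0 | c.(0 + 0) | a.((0 + 0) | 0) has moves —a→ t4, —c→ t6
  t3 = c.(0 | 0) | (0 + 0) | a.((0 + 0) | 0) has moves —a→ t5, —c→ t6
  t4 = 0 | 0 | c.(0 + 0) | ((0 + 0) | 0) has moves —c→ t7
  t5 = c.(0 | 0) | (0 + 0) | ((0 + 0) | 0) has moves —c→ t7
  t6 = 0 | 0 | (0 + 0) | a.((0 + 0) | 0) has moves —a→ t7
  t7 = 0 | 0 | (0 + 0) | ((0 + 0) | 0) has moves (no moves)
Coarsest stable partition (strong bisimilarity classes):
  B0 = {s0}
  B1 = {s1}
  B2 = {s4, s5, s6, t1}
  B3 = {s10, s8, s9, t4, t5}
  B4 = {s11, t7}
  B5 = {s2, s3}
  B6 = {s7}
  B7 = {t0}
  B8 = {t2, t3}
  B9 = {t6}
s0 ∈ B0, t0 ∈ B7 → different blocks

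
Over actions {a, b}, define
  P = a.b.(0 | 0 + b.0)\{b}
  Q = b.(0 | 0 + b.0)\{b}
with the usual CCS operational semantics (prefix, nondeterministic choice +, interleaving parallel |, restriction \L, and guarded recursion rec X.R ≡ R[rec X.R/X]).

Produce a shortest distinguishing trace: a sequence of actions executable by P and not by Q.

a

Reachable graph of P (3 states):
  m0 = a.b.(0 | 0 + b.0)\{b} | --a--▸ m1
  m1 = b.(0 | 0 + b.0)\{b} | --b--▸ m2
  m2 = (0 | 0 + b.0)\{b} | ∅
Reachable graph of Q (2 states):
  n0 = b.(0 | 0 + b.0)\{b} | --b--▸ n1
  n1 = (0 | 0 + b.0)\{b} | ∅
Run σ = ⟨a⟩ on P: start {m0}
  after a @ step 1: {m1}
  — P admits the full trace.
Run σ = ⟨a⟩ on Q: start {n0}
  after a @ step 1: no successor for Q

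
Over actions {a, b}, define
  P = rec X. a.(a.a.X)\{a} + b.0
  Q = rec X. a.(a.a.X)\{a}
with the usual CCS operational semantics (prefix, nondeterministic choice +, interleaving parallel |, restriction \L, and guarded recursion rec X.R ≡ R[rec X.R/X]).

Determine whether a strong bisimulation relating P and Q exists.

LTS(P): 3 reachable states
  u0 = rec X. a.(a.a.X)\{a} + b.0 :: -a-> u1, -b-> u2
  u1 = (a.a.(rec X. a.(a.a.X)\{a} + b.0))\{a} :: deadlocked
  u2 = 0 :: deadlocked
LTS(Q): 2 reachable states
  v0 = rec X. a.(a.a.X)\{a} :: -a-> v1
  v1 = (a.a.(rec X. a.(a.a.X)\{a}))\{a} :: deadlocked
Partition-refinement fixed point:
  B0 = {u0}
  B1 = {u1, u2, v1}
  B2 = {v0}
u0 ∈ B0, v0 ∈ B2 → different blocks

P ≁ Q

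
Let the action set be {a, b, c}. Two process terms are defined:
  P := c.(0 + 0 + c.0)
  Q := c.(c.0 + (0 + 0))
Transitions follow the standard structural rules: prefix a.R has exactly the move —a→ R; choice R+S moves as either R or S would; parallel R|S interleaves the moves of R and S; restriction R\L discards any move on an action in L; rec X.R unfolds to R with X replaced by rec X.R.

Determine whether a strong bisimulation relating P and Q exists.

P's transition system — 3 states:
  s0 = c.(0 + 0 + c.0) :: --c--▸ s1
  s1 = 0 + 0 + c.0 :: --c--▸ s2
  s2 = 0 :: ·
Q's transition system — 3 states:
  t0 = c.(c.0 + (0 + 0)) :: --c--▸ t1
  t1 = c.0 + (0 + 0) :: --c--▸ t2
  t2 = 0 :: ·
Coarsest stable partition (strong bisimilarity classes):
  B0 = {s0, t0}
  B1 = {s1, t1}
  B2 = {s2, t2}
s0 ∈ B0, t0 ∈ B0 → same block

P ~ Q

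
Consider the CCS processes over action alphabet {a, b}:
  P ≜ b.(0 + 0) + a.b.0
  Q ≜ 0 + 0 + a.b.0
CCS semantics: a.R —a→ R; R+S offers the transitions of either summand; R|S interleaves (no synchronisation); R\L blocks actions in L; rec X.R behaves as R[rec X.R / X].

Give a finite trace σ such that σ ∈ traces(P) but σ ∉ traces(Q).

P's transition system — 4 states:
  u0 = b.(0 + 0) + a.b.0 → =a=> u1, =b=> u2
  u1 = b.0 → =b=> u3
  u2 = 0 + 0 → ·
  u3 = 0 → ·
Q's transition system — 3 states:
  v0 = 0 + 0 + a.b.0 → =a=> v1
  v1 = b.0 → =b=> v2
  v2 = 0 → ·
Trace ⟨b⟩ through P, begin at {u0}:
  step 1 (b): {u2}
  — P admits the full trace.
Trace ⟨b⟩ through Q, begin at {v0}:
  step 1 (b): no successor for Q

b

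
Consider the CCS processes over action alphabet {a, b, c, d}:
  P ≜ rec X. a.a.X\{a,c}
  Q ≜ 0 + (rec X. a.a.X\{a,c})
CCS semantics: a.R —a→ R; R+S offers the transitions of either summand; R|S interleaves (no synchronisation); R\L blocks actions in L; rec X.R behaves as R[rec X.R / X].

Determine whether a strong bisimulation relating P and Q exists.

bisimilar

P's transition system — 3 states:
  p0 = rec X. a.a.X\{a,c} :: --a--▸ p1
  p1 = a.(rec X. a.a.X\{a,c})\{a,c} :: --a--▸ p2
  p2 = (rec X. a.a.X\{a,c})\{a,c} :: stopped
Q's transition system — 3 states:
  q0 = 0 + (rec X. a.a.X\{a,c}) :: --a--▸ q1
  q1 = a.(rec X. a.a.X\{a,c})\{a,c} :: --a--▸ q2
  q2 = (rec X. a.a.X\{a,c})\{a,c} :: stopped
Partition-refinement fixed point:
  B0 = {p0, q0}
  B1 = {p1, q1}
  B2 = {p2, q2}
p0 ∈ B0, q0 ∈ B0 → same block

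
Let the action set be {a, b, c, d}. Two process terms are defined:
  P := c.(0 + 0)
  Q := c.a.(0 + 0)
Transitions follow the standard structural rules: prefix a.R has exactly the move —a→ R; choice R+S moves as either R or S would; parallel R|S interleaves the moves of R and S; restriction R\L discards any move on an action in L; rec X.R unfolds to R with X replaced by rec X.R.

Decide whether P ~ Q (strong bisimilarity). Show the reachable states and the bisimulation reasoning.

NO

P's transition system — 2 states:
  s0 = c.(0 + 0) :: —c→ s1
  s1 = 0 + 0 :: ·
Q's transition system — 3 states:
  t0 = c.a.(0 + 0) :: —c→ t1
  t1 = a.(0 + 0) :: —a→ t2
  t2 = 0 + 0 :: ·
Partition-refinement fixed point:
  B0 = {s0}
  B1 = {s1, t2}
  B2 = {t0}
  B3 = {t1}
s0 ∈ B0, t0 ∈ B2 → different blocks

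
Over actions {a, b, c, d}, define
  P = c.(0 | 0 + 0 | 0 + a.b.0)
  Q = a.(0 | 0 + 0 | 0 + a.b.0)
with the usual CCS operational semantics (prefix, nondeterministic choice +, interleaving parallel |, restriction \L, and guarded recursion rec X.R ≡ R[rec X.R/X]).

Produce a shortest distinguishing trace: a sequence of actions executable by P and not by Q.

Reachable graph of P (4 states):
  u0 = c.(0 | 0 + 0 | 0 + a.b.0) ⊢ --c--▸ u1
  u1 = 0 | 0 + 0 | 0 + a.b.0 ⊢ --a--▸ u2
  u2 = b.0 ⊢ --b--▸ u3
  u3 = 0 ⊢ (no moves)
Reachable graph of Q (4 states):
  v0 = a.(0 | 0 + 0 | 0 + a.b.0) ⊢ --a--▸ v1
  v1 = 0 | 0 + 0 | 0 + a.b.0 ⊢ --a--▸ v2
  v2 = b.0 ⊢ --b--▸ v3
  v3 = 0 ⊢ (no moves)
Trace ⟨c⟩ through P, begin at {u0}:
  after c @ step 1: {u1}
  — P admits the full trace.
Trace ⟨c⟩ through Q, begin at {v0}:
  after c @ step 1: no successor for Q

c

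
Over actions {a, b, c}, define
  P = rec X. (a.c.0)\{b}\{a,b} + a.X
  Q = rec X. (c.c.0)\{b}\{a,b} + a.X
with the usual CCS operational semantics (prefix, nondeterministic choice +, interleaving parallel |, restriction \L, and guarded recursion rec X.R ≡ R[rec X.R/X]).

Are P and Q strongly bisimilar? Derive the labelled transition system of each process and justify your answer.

Reachable graph of P (1 states):
  u0 = rec X. (a.c.0)\{b}\{a,b} + a.X ⊢ ··a··> u0
Reachable graph of Q (3 states):
  v0 = rec X. (c.c.0)\{b}\{a,b} + a.X ⊢ ··a··> v0, ··c··> v1
  v1 = (c.0)\{b}\{a,b} ⊢ ··c··> v2
  v2 = 0\{b}\{a,b} ⊢ ∅
Coarsest stable partition (strong bisimilarity classes):
  B0 = {u0}
  B1 = {v0}
  B2 = {v1}
  B3 = {v2}
u0 ∈ B0, v0 ∈ B1 → different blocks

not bisimilar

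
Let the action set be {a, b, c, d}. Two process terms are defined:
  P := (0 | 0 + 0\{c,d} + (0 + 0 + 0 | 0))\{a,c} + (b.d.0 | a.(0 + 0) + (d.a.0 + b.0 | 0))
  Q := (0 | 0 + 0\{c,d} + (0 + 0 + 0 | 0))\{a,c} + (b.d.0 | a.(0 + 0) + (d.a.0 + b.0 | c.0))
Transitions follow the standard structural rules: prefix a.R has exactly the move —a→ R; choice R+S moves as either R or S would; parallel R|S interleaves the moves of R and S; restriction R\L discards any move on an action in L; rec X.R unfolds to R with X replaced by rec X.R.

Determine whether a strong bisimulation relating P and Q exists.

NO

LTS(P): 9 reachable states
  u0 = (0 | 0 + 0\{c,d} + (0 + 0 + 0 | 0))\{a,c} + (b.d.0 | a.(0 + 0) + (d.a.0 + b.0 | 0)) → --a--▸ u1, --b--▸ u2, --b--▸ u3, --d--▸ u4
  u1 = b.d.0 | (0 + 0) → --b--▸ u5
  u2 = 0 | 0 → (no moves)
  u3 = d.0 | a.(0 + 0) → --a--▸ u5, --d--▸ u6
  u4 = a.0 → --a--▸ u7
  u5 = d.0 | (0 + 0) → --d--▸ u8
  u6 = 0 | a.(0 + 0) → --a--▸ u8
  u7 = 0 → (no moves)
  u8 = 0 | (0 + 0) → (no moves)
LTS(Q): 11 reachable states
  v0 = (0 | 0 + 0\{c,d} + (0 + 0 + 0 | 0))\{a,c} + (b.d.0 | a.(0 + 0) + (d.a.0 + b.0 | c.0)) → --a--▸ v1, --b--▸ v2, --b--▸ v3, --c--▸ v4, --d--▸ v5
  v1 = b.d.0 | (0 + 0) → --b--▸ v6
  v2 = 0 | c.0 → --c--▸ v7
  v3 = d.0 | a.(0 + 0) → --a--▸ v6, --d--▸ v8
  v4 = b.0 | 0 → --b--▸ v7
  v5 = a.0 → --a--▸ v9
  v6 = d.0 | (0 + 0) → --d--▸ v10
  v7 = 0 | 0 → (no moves)
  v8 = 0 | a.(0 + 0) → --a--▸ v10
  v9 = 0 → (no moves)
  v10 = 0 | (0 + 0) → (no moves)
Partition-refinement fixed point:
  B0 = {u0}
  B1 = {u4, u6, v5, v8}
  B2 = {u2, u7, u8, v10, v7, v9}
  B3 = {u1, v1}
  B4 = {u5, v6}
  B5 = {u3, v3}
  B6 = {v0}
  B7 = {v2}
  B8 = {v4}
u0 ∈ B0, v0 ∈ B6 → different blocks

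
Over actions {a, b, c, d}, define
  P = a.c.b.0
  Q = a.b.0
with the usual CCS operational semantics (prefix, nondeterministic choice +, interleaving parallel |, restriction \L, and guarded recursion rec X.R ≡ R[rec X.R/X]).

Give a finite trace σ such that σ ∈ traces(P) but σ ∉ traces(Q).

ac

Reachable graph of P (4 states):
  s0 = a.c.b.0 :: —a→ s1
  s1 = c.b.0 :: —c→ s2
  s2 = b.0 :: —b→ s3
  s3 = 0 :: (no moves)
Reachable graph of Q (3 states):
  t0 = a.b.0 :: —a→ t1
  t1 = b.0 :: —b→ t2
  t2 = 0 :: (no moves)
Executing ac from P (initial set {s0}):
  [1] a ⇒ {s1}
  [2] c ⇒ {s2}
  P completes σ.
Executing ac from Q (initial set {t0}):
  [1] a ⇒ {t1}
  [2] c ⇒ no successor for Q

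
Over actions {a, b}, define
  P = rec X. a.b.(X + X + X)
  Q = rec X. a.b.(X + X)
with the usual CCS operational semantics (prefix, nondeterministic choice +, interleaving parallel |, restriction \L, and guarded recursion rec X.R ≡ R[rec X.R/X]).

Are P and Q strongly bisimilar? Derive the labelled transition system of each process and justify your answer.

bisimilar

LTS(P): 3 reachable states
  s0 = rec X. a.b.(X + X + X) has moves =a=> s1
  s1 = b.((rec X. a.b.(X + X + X)) + (rec X. a.b.(X + X + X)) + (rec X. a.b.(X + X + X))) has moves =b=> s2
  s2 = (rec X. a.b.(X + X + X)) + (rec X. a.b.(X + X + X)) + (rec X. a.b.(X + X + X)) has moves =a=> s1
LTS(Q): 3 reachable states
  t0 = rec X. a.b.(X + X) has moves =a=> t1
  t1 = b.((rec X. a.b.(X + X)) + (rec X. a.b.(X + X))) has moves =b=> t2
  t2 = (rec X. a.b.(X + X)) + (rec X. a.b.(X + X)) has moves =a=> t1
Partition-refinement fixed point:
  B0 = {s0, s2, t0, t2}
  B1 = {s1, t1}
s0 ∈ B0, t0 ∈ B0 → same block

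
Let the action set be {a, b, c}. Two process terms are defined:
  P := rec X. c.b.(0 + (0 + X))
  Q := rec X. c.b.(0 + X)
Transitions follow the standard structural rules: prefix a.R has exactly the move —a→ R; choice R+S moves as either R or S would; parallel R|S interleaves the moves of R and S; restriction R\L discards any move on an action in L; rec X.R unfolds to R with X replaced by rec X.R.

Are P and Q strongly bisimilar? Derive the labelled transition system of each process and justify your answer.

P's transition system — 3 states:
  m0 = rec X. c.b.(0 + (0 + X)) | =c=> m1
  m1 = b.(0 + (0 + (rec X. c.b.(0 + (0 + X))))) | =b=> m2
  m2 = 0 + (0 + (rec X. c.b.(0 + (0 + X)))) | =c=> m1
Q's transition system — 3 states:
  n0 = rec X. c.b.(0 + X) | =c=> n1
  n1 = b.(0 + (rec X. c.b.(0 + X))) | =b=> n2
  n2 = 0 + (rec X. c.b.(0 + X)) | =c=> n1
Coarsest stable partition (strong bisimilarity classes):
  B0 = {m0, m2, n0, n2}
  B1 = {m1, n1}
m0 ∈ B0, n0 ∈ B0 → same block

P ~ Q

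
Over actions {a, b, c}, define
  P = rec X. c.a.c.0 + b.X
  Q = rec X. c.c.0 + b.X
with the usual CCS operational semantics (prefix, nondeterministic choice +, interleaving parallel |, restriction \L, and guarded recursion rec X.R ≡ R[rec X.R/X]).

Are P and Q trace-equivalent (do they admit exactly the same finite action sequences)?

NO — witness ⟨ca⟩

LTS(P): 4 reachable states
  s0 = rec X. c.a.c.0 + b.X | -b-> s0, -c-> s1
  s1 = a.c.0 | -a-> s2
  s2 = c.0 | -c-> s3
  s3 = 0 | deadlocked
LTS(Q): 3 reachable states
  t0 = rec X. c.c.0 + b.X | -b-> t0, -c-> t1
  t1 = c.0 | -c-> t2
  t2 = 0 | deadlocked
Trace ⟨ca⟩ through P, begin at {s0}:
  step 1 (c): {s1}
  step 2 (a): {s2}
  — P admits the full trace.
Trace ⟨ca⟩ through Q, begin at {t0}:
  step 1 (c): {t1}
  step 2 (a): ∅ (Q stuck)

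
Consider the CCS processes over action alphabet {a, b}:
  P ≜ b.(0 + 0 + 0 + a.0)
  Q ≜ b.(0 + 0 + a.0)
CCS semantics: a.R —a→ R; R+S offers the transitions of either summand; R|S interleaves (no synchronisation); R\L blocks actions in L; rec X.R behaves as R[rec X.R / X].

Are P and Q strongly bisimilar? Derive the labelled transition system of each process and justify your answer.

P ~ Q

Reachable graph of P (3 states):
  p0 = b.(0 + 0 + 0 + a.0) ⊢ =b=> p1
  p1 = 0 + 0 + 0 + a.0 ⊢ =a=> p2
  p2 = 0 ⊢ ∅
Reachable graph of Q (3 states):
  q0 = b.(0 + 0 + a.0) ⊢ =b=> q1
  q1 = 0 + 0 + a.0 ⊢ =a=> q2
  q2 = 0 ⊢ ∅
Partition-refinement fixed point:
  B0 = {p0, q0}
  B1 = {p1, q1}
  B2 = {p2, q2}
p0 ∈ B0, q0 ∈ B0 → same block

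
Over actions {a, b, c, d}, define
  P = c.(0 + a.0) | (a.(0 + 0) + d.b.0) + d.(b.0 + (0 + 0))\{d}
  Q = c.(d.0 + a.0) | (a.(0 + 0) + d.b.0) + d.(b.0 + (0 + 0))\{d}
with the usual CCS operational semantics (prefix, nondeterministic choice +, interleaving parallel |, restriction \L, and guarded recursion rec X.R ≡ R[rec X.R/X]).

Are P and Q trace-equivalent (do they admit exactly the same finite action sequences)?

NO — witness ⟨acd⟩

LTS(P): 14 reachable states
  m0 = c.(0 + a.0) | (a.(0 + 0) + d.b.0) + d.(b.0 + (0 + 0))\{d} ⊢ ··a··> m1, ··c··> m2, ··d··> m3, ··d··> m4
  m1 = c.(0 + a.0) | (0 + 0) ⊢ ··c··> m5
  m2 = (0 + a.0) | (a.(0 + 0) + d.b.0) ⊢ ··a··> m5, ··a··> m6, ··d··> m7
  m3 = (b.0 + (0 + 0))\{d} ⊢ ··b··> m8
  m4 = c.(0 + a.0) | b.0 ⊢ ··b··> m9, ··c··> m7
  m5 = (0 + a.0) | (0 + 0) ⊢ ··a··> m10
  m6 = 0 | (a.(0 + 0) + d.b.0) ⊢ ··a··> m10, ··d··> m11
  m7 = (0 + a.0) | b.0 ⊢ ··a··> m11, ··b··> m12
  m8 = 0\{d} ⊢ (no moves)
  m9 = c.(0 + a.0) | 0 ⊢ ··c··> m12
  m10 = 0 | (0 + 0) ⊢ (no moves)
  m11 = 0 | b.0 ⊢ ··b··> m13
  m12 = (0 + a.0) | 0 ⊢ ··a··> m13
  m13 = 0 | 0 ⊢ (no moves)
LTS(Q): 14 reachable states
  n0 = c.(d.0 + a.0) | (a.(0 + 0) + d.b.0) + d.(b.0 + (0 + 0))\{d} ⊢ ··a··> n1, ··c··> n2, ··d··> n3, ··d··> n4
  n1 = c.(d.0 + a.0) | (0 + 0) ⊢ ··c··> n5
  n2 = (d.0 + a.0) | (a.(0 + 0) + d.b.0) ⊢ ··a··> n5, ··a··> n6, ··d··> n6, ··d··> n7
  n3 = (b.0 + (0 + 0))\{d} ⊢ ··b··> n8
  n4 = c.(d.0 + a.0) | b.0 ⊢ ··b··> n9, ··c··> n7
  n5 = (d.0 + a.0) | (0 + 0) ⊢ ··a··> n10, ··d··> n10
  n6 = 0 | (a.(0 + 0) + d.b.0) ⊢ ··a··> n10, ··d··> n11
  n7 = (d.0 + a.0) | b.0 ⊢ ··a··> n11, ··b··> n12, ··d··> n11
  n8 = 0\{d} ⊢ (no moves)
  n9 = c.(d.0 + a.0) | 0 ⊢ ··c··> n12
  n10 = 0 | (0 + 0) ⊢ (no moves)
  n11 = 0 | b.0 ⊢ ··b··> n13
  n12 = (d.0 + a.0) | 0 ⊢ ··a··> n13, ··d··> n13
  n13 = 0 | 0 ⊢ (no moves)
Trace ⟨acd⟩ through Q, begin at {n0}:
  [1] a ⇒ {n1}
  [2] c ⇒ {n5}
  [3] d ⇒ {n10}
  ✓ Q
Trace ⟨acd⟩ through P, begin at {m0}:
  [1] a ⇒ {m1}
  [2] c ⇒ {m5}
  [3] d ⇒ ∅ (P stuck)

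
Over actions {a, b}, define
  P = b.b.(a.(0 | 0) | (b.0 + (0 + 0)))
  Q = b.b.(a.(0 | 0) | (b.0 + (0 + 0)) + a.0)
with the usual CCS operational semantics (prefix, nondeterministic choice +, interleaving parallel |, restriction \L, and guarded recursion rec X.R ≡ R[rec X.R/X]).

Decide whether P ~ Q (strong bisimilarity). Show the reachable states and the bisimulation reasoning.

not bisimilar

P's transition system — 6 states:
  m0 = b.b.(a.(0 | 0) | (b.0 + (0 + 0))) | =b=> m1
  m1 = b.(a.(0 | 0) | (b.0 + (0 + 0))) | =b=> m2
  m2 = a.(0 | 0) | (b.0 + (0 + 0)) | =a=> m3, =b=> m4
  m3 = 0 | 0 | (b.0 + (0 + 0)) | =b=> m5
  m4 = a.(0 | 0) | 0 | =a=> m5
  m5 = 0 | 0 | 0 | (no moves)
Q's transition system — 7 states:
  n0 = b.b.(a.(0 | 0) | (b.0 + (0 + 0)) + a.0) | =b=> n1
  n1 = b.(a.(0 | 0) | (b.0 + (0 + 0)) + a.0) | =b=> n2
  n2 = a.(0 | 0) | (b.0 + (0 + 0)) + a.0 | =a=> n3, =a=> n4, =b=> n5
  n3 = 0 | (no moves)
  n4 = 0 | 0 | (b.0 + (0 + 0)) | =b=> n6
  n5 = a.(0 | 0) | 0 | =a=> n6
  n6 = 0 | 0 | 0 | (no moves)
Bisimilarity quotient blocks:
  B0 = {m0}
  B1 = {m1}
  B2 = {m2}
  B3 = {m3, n4}
  B4 = {m5, n3, n6}
  B5 = {m4, n5}
  B6 = {n0}
  B7 = {n1}
  B8 = {n2}
m0 ∈ B0, n0 ∈ B6 → different blocks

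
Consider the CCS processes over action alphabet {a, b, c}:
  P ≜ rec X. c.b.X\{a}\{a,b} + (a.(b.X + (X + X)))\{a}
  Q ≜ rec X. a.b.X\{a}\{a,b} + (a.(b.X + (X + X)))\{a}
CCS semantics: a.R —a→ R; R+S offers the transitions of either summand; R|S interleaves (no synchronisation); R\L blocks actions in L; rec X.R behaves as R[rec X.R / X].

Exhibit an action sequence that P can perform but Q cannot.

LTS(P): 4 reachable states
  s0 = rec X. c.b.X\{a}\{a,b} + (a.(b.X + (X + X)))\{a} ⊢ --c--▸ s1
  s1 = b.(rec X. c.b.X\{a}\{a,b} + (a.(b.X + (X + X)))\{a})\{a}\{a,b} ⊢ --b--▸ s2
  s2 = (rec X. c.b.X\{a}\{a,b} + (a.(b.X + (X + X)))\{a})\{a}\{a,b} ⊢ --c--▸ s3
  s3 = (b.(rec X. c.b.X\{a}\{a,b} + (a.(b.X + (X + X)))\{a})\{a}\{a,b})\{a}\{a,b} ⊢ deadlocked
LTS(Q): 3 reachable states
  t0 = rec X. a.b.X\{a}\{a,b} + (a.(b.X + (X + X)))\{a} ⊢ --a--▸ t1
  t1 = b.(rec X. a.b.X\{a}\{a,b} + (a.(b.X + (X + X)))\{a})\{a}\{a,b} ⊢ --b--▸ t2
  t2 = (rec X. a.b.X\{a}\{a,b} + (a.(b.X + (X + X)))\{a})\{a}\{a,b} ⊢ deadlocked
Trace ⟨c⟩ through P, begin at {s0}:
  step 1 (c): {s1}
  ✓ P
Trace ⟨c⟩ through Q, begin at {t0}:
  step 1 (c): ∅  — Q cannot continue

c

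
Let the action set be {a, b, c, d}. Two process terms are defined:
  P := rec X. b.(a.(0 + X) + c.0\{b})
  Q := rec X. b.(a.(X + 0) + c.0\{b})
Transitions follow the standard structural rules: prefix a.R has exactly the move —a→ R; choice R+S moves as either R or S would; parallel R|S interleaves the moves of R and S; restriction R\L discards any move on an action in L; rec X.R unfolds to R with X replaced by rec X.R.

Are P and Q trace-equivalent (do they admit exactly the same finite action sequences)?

Reachable graph of P (4 states):
  m0 = rec X. b.(a.(0 + X) + c.0\{b}) has moves =b=> m1
  m1 = a.(0 + (rec X. b.(a.(0 + X) + c.0\{b}))) + c.0\{b} has moves =a=> m2, =c=> m3
  m2 = 0 + (rec X. b.(a.(0 + X) + c.0\{b})) has moves =b=> m1
  m3 = 0\{b} has moves (no moves)
Reachable graph of Q (4 states):
  n0 = rec X. b.(a.(X + 0) + c.0\{b}) has moves =b=> n1
  n1 = a.((rec X. b.(a.(X + 0) + c.0\{b})) + 0) + c.0\{b} has moves =a=> n2, =c=> n3
  n2 = (rec X. b.(a.(X + 0) + c.0\{b})) + 0 has moves =b=> n1
  n3 = 0\{b} has moves (no moves)
Partition-refinement fixed point:
  B0 = {m0, m2, n0, n2}
  B1 = {m1, n1}
  B2 = {m3, n3}
m0 ∈ B0, n0 ∈ B0 → same block
Bisimilar ⇒ trace-equivalent.

trace-equivalent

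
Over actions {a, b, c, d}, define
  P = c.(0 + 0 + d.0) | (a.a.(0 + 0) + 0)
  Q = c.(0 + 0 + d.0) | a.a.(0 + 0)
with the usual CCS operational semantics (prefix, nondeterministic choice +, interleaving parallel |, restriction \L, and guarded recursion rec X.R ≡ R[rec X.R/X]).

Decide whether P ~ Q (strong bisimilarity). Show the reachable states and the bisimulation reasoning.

Reachable graph of P (9 states):
  u0 = c.(0 + 0 + d.0) | (a.a.(0 + 0) + 0) → -a-> u1, -c-> u2
  u1 = c.(0 + 0 + d.0) | a.(0 + 0) → -a-> u3, -c-> u4
  u2 = (0 + 0 + d.0) | (a.a.(0 + 0) + 0) → -a-> u4, -d-> u5
  u3 = c.(0 + 0 + d.0) | (0 + 0) → -c-> u6
  u4 = (0 + 0 + d.0) | a.(0 + 0) → -a-> u6, -d-> u7
  u5 = 0 | (a.a.(0 + 0) + 0) → -a-> u7
  u6 = (0 + 0 + d.0) | (0 + 0) → -d-> u8
  u7 = 0 | a.(0 + 0) → -a-> u8
  u8 = 0 | (0 + 0) → ·
Reachable graph of Q (9 states):
  v0 = c.(0 + 0 + d.0) | a.a.(0 + 0) → -a-> v1, -c-> v2
  v1 = c.(0 + 0 + d.0) | a.(0 + 0) → -a-> v3, -c-> v4
  v2 = (0 + 0 + d.0) | a.a.(0 + 0) → -a-> v4, -d-> v5
  v3 = c.(0 + 0 + d.0) | (0 + 0) → -c-> v6
  v4 = (0 + 0 + d.0) | a.(0 + 0) → -a-> v6, -d-> v7
  v5 = 0 | a.a.(0 + 0) → -a-> v7
  v6 = (0 + 0 + d.0) | (0 + 0) → -d-> v8
  v7 = 0 | a.(0 + 0) → -a-> v8
  v8 = 0 | (0 + 0) → ·
Partition-refinement fixed point:
  B0 = {u0, v0}
  B1 = {u1, v1}
  B2 = {u4, v4}
  B3 = {u6, v6}
  B4 = {u8, v8}
  B5 = {u7, v7}
  B6 = {u3, v3}
  B7 = {u2, v2}
  B8 = {u5, v5}
u0 ∈ B0, v0 ∈ B0 → same block

YES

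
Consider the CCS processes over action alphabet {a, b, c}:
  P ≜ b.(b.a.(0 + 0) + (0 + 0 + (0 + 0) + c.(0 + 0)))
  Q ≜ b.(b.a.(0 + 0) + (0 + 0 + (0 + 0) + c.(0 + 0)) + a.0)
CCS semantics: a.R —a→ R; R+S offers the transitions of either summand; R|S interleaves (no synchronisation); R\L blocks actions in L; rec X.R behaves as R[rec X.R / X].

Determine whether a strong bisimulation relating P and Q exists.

LTS(P): 4 reachable states
  m0 = b.(b.a.(0 + 0) + (0 + 0 + (0 + 0) + c.(0 + 0))) ⊢ -b-> m1
  m1 = b.a.(0 + 0) + (0 + 0 + (0 + 0) + c.(0 + 0)) ⊢ -b-> m2, -c-> m3
  m2 = a.(0 + 0) ⊢ -a-> m3
  m3 = 0 + 0 ⊢ ·
LTS(Q): 5 reachable states
  n0 = b.(b.a.(0 + 0) + (0 + 0 + (0 + 0) + c.(0 + 0)) + a.0) ⊢ -b-> n1
  n1 = b.a.(0 + 0) + (0 + 0 + (0 + 0) + c.(0 + 0)) + a.0 ⊢ -a-> n2, -b-> n3, -c-> n4
  n2 = 0 ⊢ ·
  n3 = a.(0 + 0) ⊢ -a-> n4
  n4 = 0 + 0 ⊢ ·
Partition-refinement fixed point:
  B0 = {m0}
  B1 = {m1}
  B2 = {m3, n2, n4}
  B3 = {m2, n3}
  B4 = {n0}
  B5 = {n1}
m0 ∈ B0, n0 ∈ B4 → different blocks

P ≁ Q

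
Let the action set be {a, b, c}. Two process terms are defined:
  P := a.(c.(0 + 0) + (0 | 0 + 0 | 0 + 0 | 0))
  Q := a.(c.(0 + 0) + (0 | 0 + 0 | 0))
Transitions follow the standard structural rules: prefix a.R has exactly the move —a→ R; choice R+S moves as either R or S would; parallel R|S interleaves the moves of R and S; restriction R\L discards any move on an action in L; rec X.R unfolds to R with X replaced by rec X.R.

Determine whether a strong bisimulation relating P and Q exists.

LTS(P): 3 reachable states
  p0 = a.(c.(0 + 0) + (0 | 0 + 0 | 0 + 0 | 0)) has moves -a-> p1
  p1 = c.(0 + 0) + (0 | 0 + 0 | 0 + 0 | 0) has moves -c-> p2
  p2 = 0 + 0 has moves stopped
LTS(Q): 3 reachable states
  q0 = a.(c.(0 + 0) + (0 | 0 + 0 | 0)) has moves -a-> q1
  q1 = c.(0 + 0) + (0 | 0 + 0 | 0) has moves -c-> q2
  q2 = 0 + 0 has moves stopped
Coarsest stable partition (strong bisimilarity classes):
  B0 = {p0, q0}
  B1 = {p1, q1}
  B2 = {p2, q2}
p0 ∈ B0, q0 ∈ B0 → same block

YES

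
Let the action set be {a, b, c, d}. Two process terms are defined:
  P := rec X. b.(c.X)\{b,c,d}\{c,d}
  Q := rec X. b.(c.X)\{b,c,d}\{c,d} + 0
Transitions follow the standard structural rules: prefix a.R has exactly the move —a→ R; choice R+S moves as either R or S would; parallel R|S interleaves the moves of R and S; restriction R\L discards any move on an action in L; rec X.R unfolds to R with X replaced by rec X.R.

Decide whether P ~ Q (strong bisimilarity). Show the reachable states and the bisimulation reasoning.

P ~ Q

LTS(P): 2 reachable states
  u0 = rec X. b.(c.X)\{b,c,d}\{c,d} → -b-> u1
  u1 = (c.(rec X. b.(c.X)\{b,c,d}\{c,d}))\{b,c,d}\{c,d} → ·
LTS(Q): 2 reachable states
  v0 = rec X. b.(c.X)\{b,c,d}\{c,d} + 0 → -b-> v1
  v1 = (c.(rec X. b.(c.X)\{b,c,d}\{c,d} + 0))\{b,c,d}\{c,d} → ·
Bisimilarity quotient blocks:
  B0 = {u0, v0}
  B1 = {u1, v1}
u0 ∈ B0, v0 ∈ B0 → same block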